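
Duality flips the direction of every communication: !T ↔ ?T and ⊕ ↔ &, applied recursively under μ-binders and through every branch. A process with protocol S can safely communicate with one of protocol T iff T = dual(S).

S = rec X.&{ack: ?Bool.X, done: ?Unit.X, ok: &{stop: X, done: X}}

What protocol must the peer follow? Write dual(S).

rec X = rec X  (rec unchanged)
  &{ack,done,ok} = +{ack,done,ok}  (offer→select)
    • ack:
      ?Bool = !Bool
        X ↦ X
    • done:
      ?Unit = !Unit
        X ↦ X
    • ok:
      &{stop,done} = +{stop,done}  (offer→select)
        • stop:
          X ↦ X
        • done:
          X ↦ X

rec X.+{ack: !Bool.X, done: !Unit.X, ok: +{stop: X, done: X}}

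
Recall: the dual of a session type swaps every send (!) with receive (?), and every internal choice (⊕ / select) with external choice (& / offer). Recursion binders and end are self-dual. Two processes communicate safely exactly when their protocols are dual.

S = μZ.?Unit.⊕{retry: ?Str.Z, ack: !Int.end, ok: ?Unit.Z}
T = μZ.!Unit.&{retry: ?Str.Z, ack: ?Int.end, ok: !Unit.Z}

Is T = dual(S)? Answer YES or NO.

NO

μZ | μZ  ✓ (μ self-dual)
  ?Unit | !Unit  ✓
    ⊕{retry,ack,ok} | &{retry,ack,ok}  ✓ same labels
      [retry]
        ?Str | ?Str  ✗ same direction on both sides — not dual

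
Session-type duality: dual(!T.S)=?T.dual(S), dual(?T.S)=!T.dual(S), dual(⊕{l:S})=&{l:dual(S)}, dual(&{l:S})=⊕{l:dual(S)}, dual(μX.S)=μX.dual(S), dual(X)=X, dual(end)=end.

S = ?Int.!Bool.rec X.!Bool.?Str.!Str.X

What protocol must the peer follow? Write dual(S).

?Int = !Int
  !Bool = ?Bool
    rec X = rec X  (binder kept)
      !Bool = ?Bool
        ?Str = !Str
          !Str = ?Str
            X self-dual

!Int.?Bool.rec X.?Bool.!Str.?Str.X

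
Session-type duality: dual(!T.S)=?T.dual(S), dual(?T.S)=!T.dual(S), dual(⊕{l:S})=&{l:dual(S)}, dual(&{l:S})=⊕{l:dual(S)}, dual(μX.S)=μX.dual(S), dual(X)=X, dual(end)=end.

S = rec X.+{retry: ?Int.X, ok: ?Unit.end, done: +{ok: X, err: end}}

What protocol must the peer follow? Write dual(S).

rec X ↦ rec X  (μ self-dual)
  +{retry,ok,done} ↦ &{retry,ok,done}  (internal→external)
    • retry:
      ?Int ↦ !Int
        dual(X) = X
    • ok:
      ?Unit ↦ !Unit
        dual(end) = end
    • done:
      +{ok,err} ↦ &{ok,err}  (internal→external)
        • ok:
          dual(X) = X
        • err:
          dual(end) = end

rec X.&{retry: !Int.X, ok: !Unit.end, done: &{ok: X, err: end}}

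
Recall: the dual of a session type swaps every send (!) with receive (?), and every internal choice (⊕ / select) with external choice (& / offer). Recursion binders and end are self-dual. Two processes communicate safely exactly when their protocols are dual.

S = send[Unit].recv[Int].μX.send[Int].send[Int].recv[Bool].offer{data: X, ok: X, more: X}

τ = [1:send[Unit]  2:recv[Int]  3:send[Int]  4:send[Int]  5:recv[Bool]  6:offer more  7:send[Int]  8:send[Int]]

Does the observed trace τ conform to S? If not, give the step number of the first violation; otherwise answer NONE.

NONE

[1] send[Unit]  ✓  state: recv[Int].μX.…
[2] recv[Int]  ✓  state: μX.…
[3] send[Int]  ✓  state: send[Int].recv[Bool].offer{data: μX.…, ok: μX.…, more: μX.…}
[4] send[Int]  ✓  state: recv[Bool].offer{data: μX.…, ok: μX.…, more: μX.…}
[5] recv[Bool]  ✓  state: offer{data: μX.…, ok: μX.…, more: μX.…}
[6] offer more  ✓  state: μX.…
[7] send[Int]  ✓  state: send[Int].recv[Bool].offer{data: μX.…, ok: μX.…, more: μX.…}
[8] send[Int]  ✓  state: recv[Bool].offer{data: μX.…, ok: μX.…, more: μX.…}
τ conforms to S (length 8)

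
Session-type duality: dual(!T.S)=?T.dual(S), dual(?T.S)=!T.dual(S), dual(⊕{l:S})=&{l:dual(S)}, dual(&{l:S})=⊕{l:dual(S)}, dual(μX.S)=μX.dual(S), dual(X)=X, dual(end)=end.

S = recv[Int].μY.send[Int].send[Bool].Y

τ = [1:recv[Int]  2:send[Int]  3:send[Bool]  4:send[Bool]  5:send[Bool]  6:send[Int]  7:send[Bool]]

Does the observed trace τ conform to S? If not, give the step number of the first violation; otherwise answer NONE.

4

@1 recv[Int]  match  cont: μY.…
@2 send[Int]  match  cont: send[Bool].μY.…
@3 send[Bool]  match  cont: μY.…
@4 got send[Bool], protocol expects send[Int]  ✗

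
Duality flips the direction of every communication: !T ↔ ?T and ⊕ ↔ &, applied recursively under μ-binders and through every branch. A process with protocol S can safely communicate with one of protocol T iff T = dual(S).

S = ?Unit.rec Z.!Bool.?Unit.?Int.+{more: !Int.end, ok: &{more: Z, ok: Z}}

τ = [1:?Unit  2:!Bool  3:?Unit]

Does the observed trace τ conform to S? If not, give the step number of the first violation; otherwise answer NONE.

[1] ?Unit  ok  state: rec Z.…
[2] !Bool  ok  state: ?Unit.?Int.+{more: !Int.end, ok: &{more: rec Z.…, ok: rec Z.…}}
[3] ?Unit  ok  state: ?Int.+{more: !Int.end, ok: &{more: rec Z.…, ok: rec Z.…}}
trace exhausted — no violation

NONE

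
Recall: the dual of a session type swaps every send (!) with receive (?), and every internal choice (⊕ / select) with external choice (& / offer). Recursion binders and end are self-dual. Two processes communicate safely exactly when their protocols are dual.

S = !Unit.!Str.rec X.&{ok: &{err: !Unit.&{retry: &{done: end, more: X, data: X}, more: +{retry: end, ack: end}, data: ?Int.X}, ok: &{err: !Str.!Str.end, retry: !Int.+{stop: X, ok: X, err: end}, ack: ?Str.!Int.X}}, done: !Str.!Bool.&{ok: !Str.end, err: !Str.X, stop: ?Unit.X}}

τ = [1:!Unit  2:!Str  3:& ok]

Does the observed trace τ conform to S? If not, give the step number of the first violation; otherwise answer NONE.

NONE

@1 !Unit  match  now at !Str.rec X.…
@2 !Str  match  now at rec X.…
@3 & ok  match  now at &{err: !Unit.&{retry: &{done: end, more: rec X.…, data: rec X.…}, more: +{retry: end, ack: end}, data: ?Int.rec X.…}, ok: &{err: !Str.!Str.end, retry: !Int.+{stop: rec X.…, ok: rec X.…, err: end}, ack: ?Str.!Int.rec X.…}}
trace exhausted — no violation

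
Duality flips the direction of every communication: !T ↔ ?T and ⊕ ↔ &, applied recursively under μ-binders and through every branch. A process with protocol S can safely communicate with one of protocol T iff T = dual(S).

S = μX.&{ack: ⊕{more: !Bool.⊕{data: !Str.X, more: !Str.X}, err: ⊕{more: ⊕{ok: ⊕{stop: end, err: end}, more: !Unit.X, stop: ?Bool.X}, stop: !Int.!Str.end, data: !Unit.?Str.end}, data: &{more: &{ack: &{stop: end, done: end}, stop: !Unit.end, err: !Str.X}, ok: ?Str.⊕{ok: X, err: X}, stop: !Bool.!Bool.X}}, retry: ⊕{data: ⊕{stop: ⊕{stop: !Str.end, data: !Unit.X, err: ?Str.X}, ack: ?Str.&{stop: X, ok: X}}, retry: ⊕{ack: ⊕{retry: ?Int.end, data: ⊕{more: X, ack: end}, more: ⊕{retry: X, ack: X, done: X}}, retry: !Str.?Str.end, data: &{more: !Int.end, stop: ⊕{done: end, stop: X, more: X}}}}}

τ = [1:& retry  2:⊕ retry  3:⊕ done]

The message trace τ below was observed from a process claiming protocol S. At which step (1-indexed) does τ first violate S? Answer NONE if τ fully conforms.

3

step 1: & retry  ok  now at ⊕{data: ⊕{stop: ⊕{stop: !Str.end, data: !Unit.μX.…, err: ?Str.μX.…}, ack: ?Str.&{stop: μX.…, ok: μX.…}}, retry: ⊕{ack: ⊕{retry: ?Int.end, data: ⊕{more: μX.…, ack: end}, more: ⊕{retry: μX.…, ack: μX.…, done: μX.…}}, retry: !Str.?Str.end, data: &{more: !Int.end, stop: ⊕{done: end, stop: μX.…, more: μX.…}}}}
step 2: ⊕ retry  ok  now at ⊕{ack: ⊕{retry: ?Int.end, data: ⊕{more: μX.…, ack: end}, more: ⊕{retry: μX.…, ack: μX.…, done: μX.…}}, retry: !Str.?Str.end, data: &{more: !Int.end, stop: ⊕{done: end, stop: μX.…, more: μX.…}}}
step 3: got ⊕ done, protocol expects ⊕ ack or ⊕ retry or ⊕ data  ✗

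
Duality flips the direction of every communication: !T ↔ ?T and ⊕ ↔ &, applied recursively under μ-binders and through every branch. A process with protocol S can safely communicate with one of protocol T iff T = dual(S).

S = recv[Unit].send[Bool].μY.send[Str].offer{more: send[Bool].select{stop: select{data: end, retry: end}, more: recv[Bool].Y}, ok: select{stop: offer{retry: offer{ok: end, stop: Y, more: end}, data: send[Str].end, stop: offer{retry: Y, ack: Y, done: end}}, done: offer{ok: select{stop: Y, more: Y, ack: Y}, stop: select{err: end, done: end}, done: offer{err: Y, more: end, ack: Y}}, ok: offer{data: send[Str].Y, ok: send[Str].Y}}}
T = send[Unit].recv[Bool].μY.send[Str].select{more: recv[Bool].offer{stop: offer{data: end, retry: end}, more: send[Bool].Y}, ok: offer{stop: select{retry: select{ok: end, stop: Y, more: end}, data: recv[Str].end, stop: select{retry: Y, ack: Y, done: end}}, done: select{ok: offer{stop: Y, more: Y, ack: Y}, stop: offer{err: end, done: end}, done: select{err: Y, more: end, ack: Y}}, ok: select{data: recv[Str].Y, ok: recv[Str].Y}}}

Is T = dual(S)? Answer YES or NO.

NO

recv[Unit] vs send[Unit]  ✓
  send[Bool] vs recv[Bool]  ✓
    μY vs μY  ✓ (rec unchanged)
      send[Str] vs send[Str]  ✗ same direction on both sides — not dual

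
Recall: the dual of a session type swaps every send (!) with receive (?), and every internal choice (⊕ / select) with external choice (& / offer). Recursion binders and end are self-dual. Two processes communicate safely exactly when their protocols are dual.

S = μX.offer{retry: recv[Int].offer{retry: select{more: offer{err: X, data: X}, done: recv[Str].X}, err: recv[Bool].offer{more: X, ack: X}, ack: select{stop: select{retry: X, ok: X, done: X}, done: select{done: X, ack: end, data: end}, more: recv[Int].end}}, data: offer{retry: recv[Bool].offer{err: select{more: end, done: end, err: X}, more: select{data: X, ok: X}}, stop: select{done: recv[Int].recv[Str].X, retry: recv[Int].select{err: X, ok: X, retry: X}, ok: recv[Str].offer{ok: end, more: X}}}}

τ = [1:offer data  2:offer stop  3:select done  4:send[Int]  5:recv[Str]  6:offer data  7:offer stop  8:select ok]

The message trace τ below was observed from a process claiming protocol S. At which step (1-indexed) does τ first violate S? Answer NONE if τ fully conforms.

step 1: offer data  match  now at offer{retry: recv[Bool].offer{err: select{more: end, done: end, err: μX.…}, more: select{data: μX.…, ok: μX.…}}, stop: select{done: recv[Int].recv[Str].μX.…, retry: recv[Int].select{err: μX.…, ok: μX.…, retry: μX.…}, ok: recv[Str].offer{ok: end, more: μX.…}}}
step 2: offer stop  match  now at select{done: recv[Int].recv[Str].μX.…, retry: recv[Int].select{err: μX.…, ok: μX.…, retry: μX.…}, ok: recv[Str].offer{ok: end, more: μX.…}}
step 3: select done  match  now at recv[Int].recv[Str].μX.…
step 4: got send[Int], protocol expects recv[Int]  ✗

4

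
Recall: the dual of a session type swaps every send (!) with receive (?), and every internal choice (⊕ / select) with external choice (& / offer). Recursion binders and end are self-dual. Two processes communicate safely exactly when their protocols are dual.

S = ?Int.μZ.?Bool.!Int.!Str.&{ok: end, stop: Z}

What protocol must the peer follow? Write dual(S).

!Int.μZ.!Bool.?Int.?Str.⊕{ok: end, stop: Z}

?Int ↦ !Int
  μZ ↦ μZ  (μ self-dual)
    ?Bool ↦ !Bool
      !Int ↦ ?Int
        !Str ↦ ?Str
          &{ok,stop} ↦ ⊕{ok,stop}  (offer→select)
            [ok]
              end ↦ end
            [stop]
              Z ↦ Z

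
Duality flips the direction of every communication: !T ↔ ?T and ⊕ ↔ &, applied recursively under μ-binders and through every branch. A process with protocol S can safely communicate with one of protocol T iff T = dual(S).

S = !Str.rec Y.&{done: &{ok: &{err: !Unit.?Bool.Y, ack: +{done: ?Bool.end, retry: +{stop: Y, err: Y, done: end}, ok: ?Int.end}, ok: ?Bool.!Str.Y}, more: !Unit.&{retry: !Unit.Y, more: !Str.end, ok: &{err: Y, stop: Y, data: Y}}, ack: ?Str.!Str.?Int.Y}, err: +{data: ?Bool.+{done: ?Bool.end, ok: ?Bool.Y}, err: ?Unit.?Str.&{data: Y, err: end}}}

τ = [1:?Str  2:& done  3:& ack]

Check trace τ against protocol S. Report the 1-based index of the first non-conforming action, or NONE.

@1 got ?Str, protocol expects !Str  ✗

1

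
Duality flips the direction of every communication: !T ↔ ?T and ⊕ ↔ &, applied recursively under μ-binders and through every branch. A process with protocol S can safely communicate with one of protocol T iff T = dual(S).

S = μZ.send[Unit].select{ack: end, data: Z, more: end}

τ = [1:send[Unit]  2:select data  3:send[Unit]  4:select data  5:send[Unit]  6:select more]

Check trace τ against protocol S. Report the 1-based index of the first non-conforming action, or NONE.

NONE

step 1: send[Unit]  match  cont: select{ack: end, data: μZ.…, more: end}
step 2: select data  match  cont: μZ.…
step 3: send[Unit]  match  cont: select{ack: end, data: μZ.…, more: end}
step 4: select data  match  cont: μZ.…
step 5: send[Unit]  match  cont: select{ack: end, data: μZ.…, more: end}
step 6: select more  match  cont: end
τ conforms to S (length 6)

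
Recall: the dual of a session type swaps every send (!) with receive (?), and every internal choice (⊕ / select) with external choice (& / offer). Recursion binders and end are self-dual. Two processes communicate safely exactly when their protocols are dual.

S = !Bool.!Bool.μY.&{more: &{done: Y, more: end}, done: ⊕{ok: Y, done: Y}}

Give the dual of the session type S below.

?Bool.?Bool.μY.⊕{more: ⊕{done: Y, more: end}, done: &{ok: Y, done: Y}}

!Bool → ?Bool
  !Bool → ?Bool
    μY → μY  (binder kept)
      &{more,done} → ⊕{more,done}  (offer→select)
        [more]
          &{done,more} → ⊕{done,more}  (offer→select)
            [done]
              Y self-dual
            [more]
              end self-dual
        [done]
          ⊕{ok,done} → &{ok,done}  (select→offer)
            [ok]
              Y self-dual
            [done]
              Y self-dual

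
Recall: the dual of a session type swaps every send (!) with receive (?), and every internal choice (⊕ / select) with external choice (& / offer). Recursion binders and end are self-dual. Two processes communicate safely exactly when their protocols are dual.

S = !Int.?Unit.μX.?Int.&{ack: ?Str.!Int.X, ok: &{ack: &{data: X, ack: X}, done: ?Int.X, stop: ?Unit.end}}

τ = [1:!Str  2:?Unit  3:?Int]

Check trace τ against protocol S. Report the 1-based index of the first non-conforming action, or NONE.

1

step 1: got !Str, protocol expects !Int  ✗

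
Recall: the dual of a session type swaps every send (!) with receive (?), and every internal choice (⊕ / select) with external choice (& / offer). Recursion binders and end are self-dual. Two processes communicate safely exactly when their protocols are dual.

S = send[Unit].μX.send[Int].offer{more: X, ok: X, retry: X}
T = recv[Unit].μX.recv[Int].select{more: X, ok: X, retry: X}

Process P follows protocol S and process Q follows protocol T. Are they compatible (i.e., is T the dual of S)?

send[Unit] vs recv[Unit]  ok
  μX vs μX  ok (μ self-dual)
    send[Int] vs recv[Int]  ok
      offer{more,ok,retry} vs select{more,ok,retry}  ok label sets agree
        • more:
          X vs X  ok
        • ok:
          X vs X  ok
        • retry:
          X vs X  ok

YES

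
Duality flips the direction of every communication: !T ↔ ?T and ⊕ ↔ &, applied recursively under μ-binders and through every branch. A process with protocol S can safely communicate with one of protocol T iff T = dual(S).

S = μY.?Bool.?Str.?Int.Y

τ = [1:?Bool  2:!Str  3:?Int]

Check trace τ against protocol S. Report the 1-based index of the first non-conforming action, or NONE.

step 1: ?Bool  match  residual = ?Str.?Int.μY.…
step 2: got !Str, protocol expects ?Str  ✗

2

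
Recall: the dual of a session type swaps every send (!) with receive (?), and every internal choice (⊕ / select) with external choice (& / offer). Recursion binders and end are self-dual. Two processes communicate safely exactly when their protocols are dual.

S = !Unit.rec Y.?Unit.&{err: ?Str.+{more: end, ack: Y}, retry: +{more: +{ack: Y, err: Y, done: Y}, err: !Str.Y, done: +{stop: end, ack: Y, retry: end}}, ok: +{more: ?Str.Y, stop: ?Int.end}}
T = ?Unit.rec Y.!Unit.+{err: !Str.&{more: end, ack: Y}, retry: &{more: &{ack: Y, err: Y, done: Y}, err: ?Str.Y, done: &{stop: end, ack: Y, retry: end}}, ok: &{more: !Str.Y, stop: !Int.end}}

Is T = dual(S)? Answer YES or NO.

YES

!Unit vs ?Unit  ✓
  rec Y vs rec Y  ✓ (rec unchanged)
    ?Unit vs !Unit  ✓
      &{err,retry,ok} vs +{err,retry,ok}  ✓ labels match
        [err]
          ?Str vs !Str  ✓
            +{more,ack} vs &{more,ack}  ✓ labels match
              [more]
                end vs end  ✓
              [ack]
                Y vs Y  ✓
        [retry]
          +{more,err,done} vs &{more,err,done}  ✓ labels match
            [more]
              +{ack,err,done} vs &{ack,err,done}  ✓ labels match
                [ack]
                  Y vs Y  ✓
                [err]
                  Y vs Y  ✓
                [done]
                  Y vs Y  ✓
            [err]
              !Str vs ?Str  ✓
                Y vs Y  ✓
            [done]
              +{stop,ack,retry} vs &{stop,ack,retry}  ✓ labels match
                [stop]
                  end vs end  ✓
                [ack]
                  Y vs Y  ✓
                [retry]
                  end vs end  ✓
        [ok]
          +{more,stop} vs &{more,stop}  ✓ labels match
            [more]
              ?Str vs !Str  ✓
                Y vs Y  ✓
            [stop]
              ?Int vs !Int  ✓
                end vs end  ✓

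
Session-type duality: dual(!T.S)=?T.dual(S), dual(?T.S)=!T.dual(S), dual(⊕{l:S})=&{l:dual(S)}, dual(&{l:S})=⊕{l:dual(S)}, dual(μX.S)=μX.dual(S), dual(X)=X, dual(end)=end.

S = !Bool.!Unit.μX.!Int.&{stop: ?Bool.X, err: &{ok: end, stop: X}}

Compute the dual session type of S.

?Bool.?Unit.μX.?Int.⊕{stop: !Bool.X, err: ⊕{ok: end, stop: X}}

!Bool ↦ ?Bool
  !Unit ↦ ?Unit
    μX ↦ μX  (μ self-dual)
      !Int ↦ ?Int
        &{stop,err} ↦ ⊕{stop,err}  (offer→select)
          [stop]
            ?Bool ↦ !Bool
              X ↦ X
          [err]
            &{ok,stop} ↦ ⊕{ok,stop}  (offer→select)
              [ok]
                end ↦ end
              [stop]
                X ↦ X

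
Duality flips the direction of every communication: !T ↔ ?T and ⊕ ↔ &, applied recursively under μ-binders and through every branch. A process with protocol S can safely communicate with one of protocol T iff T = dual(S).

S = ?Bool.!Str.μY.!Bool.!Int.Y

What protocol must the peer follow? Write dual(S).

?Bool = !Bool
  !Str = ?Str
    μY = μY  (binder kept)
      !Bool = ?Bool
        !Int = ?Int
          dual(Y) = Y

!Bool.?Str.μY.?Bool.?Int.Y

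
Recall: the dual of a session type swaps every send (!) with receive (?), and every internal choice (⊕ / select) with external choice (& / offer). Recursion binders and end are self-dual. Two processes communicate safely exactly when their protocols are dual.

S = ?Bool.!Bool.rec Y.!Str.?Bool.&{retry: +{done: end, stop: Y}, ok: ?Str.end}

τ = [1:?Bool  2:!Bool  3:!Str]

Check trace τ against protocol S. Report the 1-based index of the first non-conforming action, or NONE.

NONE

[1] ?Bool  ✓  cont: !Bool.rec Y.…
[2] !Bool  ✓  cont: rec Y.…
[3] !Str  ✓  cont: ?Bool.&{retry: +{done: end, stop: rec Y.…}, ok: ?Str.end}
trace exhausted — no violation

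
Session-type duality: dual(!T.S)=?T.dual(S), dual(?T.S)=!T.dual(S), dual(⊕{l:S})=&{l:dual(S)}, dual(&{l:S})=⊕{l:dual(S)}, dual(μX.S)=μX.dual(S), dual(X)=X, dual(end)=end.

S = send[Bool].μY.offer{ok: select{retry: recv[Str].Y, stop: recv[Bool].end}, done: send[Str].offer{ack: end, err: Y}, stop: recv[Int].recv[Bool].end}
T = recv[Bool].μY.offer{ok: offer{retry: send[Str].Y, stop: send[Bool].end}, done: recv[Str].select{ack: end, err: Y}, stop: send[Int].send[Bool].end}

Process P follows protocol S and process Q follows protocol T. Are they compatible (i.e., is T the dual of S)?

send[Bool] ‖ recv[Bool]  match
  μY ‖ μY  match (μ self-dual)
    offer{ok,done,stop} ‖ offer{ok,done,stop}  ✗ choice polarity not flipped — not dual

NO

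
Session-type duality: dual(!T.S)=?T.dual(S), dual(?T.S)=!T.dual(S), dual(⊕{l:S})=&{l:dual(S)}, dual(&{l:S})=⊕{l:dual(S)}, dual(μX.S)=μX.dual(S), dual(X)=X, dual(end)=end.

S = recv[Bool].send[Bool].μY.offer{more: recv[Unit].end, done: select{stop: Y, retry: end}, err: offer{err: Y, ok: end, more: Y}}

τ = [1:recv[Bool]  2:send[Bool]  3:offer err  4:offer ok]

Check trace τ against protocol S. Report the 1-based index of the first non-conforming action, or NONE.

NONE

[1] recv[Bool]  ok  state: send[Bool].μY.…
[2] send[Bool]  ok  state: μY.…
[3] offer err  ok  state: offer{err: μY.…, ok: end, more: μY.…}
[4] offer ok  ok  state: end
τ conforms to S (length 4)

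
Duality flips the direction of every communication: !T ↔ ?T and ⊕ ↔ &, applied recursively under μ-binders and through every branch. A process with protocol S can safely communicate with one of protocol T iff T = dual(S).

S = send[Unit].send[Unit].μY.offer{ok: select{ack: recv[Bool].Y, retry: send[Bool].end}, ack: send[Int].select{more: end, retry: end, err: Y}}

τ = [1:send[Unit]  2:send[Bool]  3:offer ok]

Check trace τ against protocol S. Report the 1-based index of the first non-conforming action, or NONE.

2

@1 send[Unit]  ok  cont: send[Unit].μY.…
@2 got send[Bool], protocol expects send[Unit]  ✗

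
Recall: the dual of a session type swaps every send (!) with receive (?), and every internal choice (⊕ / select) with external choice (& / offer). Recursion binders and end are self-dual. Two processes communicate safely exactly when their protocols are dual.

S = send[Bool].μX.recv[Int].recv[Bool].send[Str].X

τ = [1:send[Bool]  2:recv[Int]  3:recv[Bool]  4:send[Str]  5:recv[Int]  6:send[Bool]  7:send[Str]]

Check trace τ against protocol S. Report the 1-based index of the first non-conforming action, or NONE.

step 1: send[Bool]  match  cont: μX.…
step 2: recv[Int]  match  cont: recv[Bool].send[Str].μX.…
step 3: recv[Bool]  match  cont: send[Str].μX.…
step 4: send[Str]  match  cont: μX.…
step 5: recv[Int]  match  cont: recv[Bool].send[Str].μX.…
step 6: got send[Bool], protocol expects recv[Bool]  ✗

6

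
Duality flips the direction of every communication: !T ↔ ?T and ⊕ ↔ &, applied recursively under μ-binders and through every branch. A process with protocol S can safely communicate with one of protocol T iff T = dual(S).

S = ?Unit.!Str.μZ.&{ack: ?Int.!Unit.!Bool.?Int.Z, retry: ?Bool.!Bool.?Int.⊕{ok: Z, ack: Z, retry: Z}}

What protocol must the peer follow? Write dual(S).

!Unit.?Str.μZ.⊕{ack: !Int.?Unit.?Bool.!Int.Z, retry: !Bool.?Bool.!Int.&{ok: Z, ack: Z, retry: Z}}

?Unit ↦ !Unit
  !Str ↦ ?Str
    μZ ↦ μZ  (rec unchanged)
      &{ack,retry} ↦ ⊕{ack,retry}  (external→internal)
        [ack]
          ?Int ↦ !Int
            !Unit ↦ ?Unit
              !Bool ↦ ?Bool
                ?Int ↦ !Int
                  dual(Z) = Z
        [retry]
          ?Bool ↦ !Bool
            !Bool ↦ ?Bool
              ?Int ↦ !Int
                ⊕{ok,ack,retry} ↦ &{ok,ack,retry}  (⊕→&)
                  [ok]
                    dual(Z) = Z
                  [ack]
                    dual(Z) = Z
                  [retry]
                    dual(Z) = Z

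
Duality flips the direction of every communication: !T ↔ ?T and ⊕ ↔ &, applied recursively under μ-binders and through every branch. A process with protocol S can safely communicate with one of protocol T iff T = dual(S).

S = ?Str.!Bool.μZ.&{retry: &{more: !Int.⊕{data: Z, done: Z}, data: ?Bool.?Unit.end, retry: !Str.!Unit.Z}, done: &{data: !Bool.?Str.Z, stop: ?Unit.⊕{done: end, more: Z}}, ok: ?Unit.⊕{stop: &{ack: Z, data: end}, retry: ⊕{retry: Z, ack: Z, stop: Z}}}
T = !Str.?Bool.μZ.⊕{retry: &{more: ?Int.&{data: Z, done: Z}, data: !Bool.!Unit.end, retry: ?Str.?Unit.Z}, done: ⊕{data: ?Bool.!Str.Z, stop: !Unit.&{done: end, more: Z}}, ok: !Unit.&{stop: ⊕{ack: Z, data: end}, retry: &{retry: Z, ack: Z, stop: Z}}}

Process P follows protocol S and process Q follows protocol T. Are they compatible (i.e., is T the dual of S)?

?Str vs !Str  ok
  !Bool vs ?Bool  ok
    μZ vs μZ  ok (rec unchanged)
      &{retry,done,ok} vs ⊕{retry,done,ok}  ok label sets agree
        [retry]
          &{more,data,retry} vs &{more,data,retry}  ✗ choice polarity not flipped — not dual

NO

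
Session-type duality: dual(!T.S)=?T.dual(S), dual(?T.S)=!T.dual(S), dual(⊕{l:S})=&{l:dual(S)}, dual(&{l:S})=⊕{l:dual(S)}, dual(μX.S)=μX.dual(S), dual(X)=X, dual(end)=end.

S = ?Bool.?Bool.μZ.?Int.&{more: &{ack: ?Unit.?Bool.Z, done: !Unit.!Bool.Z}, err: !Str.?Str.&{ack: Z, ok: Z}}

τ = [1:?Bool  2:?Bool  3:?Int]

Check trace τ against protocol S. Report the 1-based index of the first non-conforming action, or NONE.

step 1: ?Bool  ok  cont: ?Bool.μZ.…
step 2: ?Bool  ok  cont: μZ.…
step 3: ?Int  ok  cont: &{more: &{ack: ?Unit.?Bool.μZ.…, done: !Unit.!Bool.μZ.…}, err: !Str.?Str.&{ack: μZ.…, ok: μZ.…}}
trace exhausted — no violation

NONE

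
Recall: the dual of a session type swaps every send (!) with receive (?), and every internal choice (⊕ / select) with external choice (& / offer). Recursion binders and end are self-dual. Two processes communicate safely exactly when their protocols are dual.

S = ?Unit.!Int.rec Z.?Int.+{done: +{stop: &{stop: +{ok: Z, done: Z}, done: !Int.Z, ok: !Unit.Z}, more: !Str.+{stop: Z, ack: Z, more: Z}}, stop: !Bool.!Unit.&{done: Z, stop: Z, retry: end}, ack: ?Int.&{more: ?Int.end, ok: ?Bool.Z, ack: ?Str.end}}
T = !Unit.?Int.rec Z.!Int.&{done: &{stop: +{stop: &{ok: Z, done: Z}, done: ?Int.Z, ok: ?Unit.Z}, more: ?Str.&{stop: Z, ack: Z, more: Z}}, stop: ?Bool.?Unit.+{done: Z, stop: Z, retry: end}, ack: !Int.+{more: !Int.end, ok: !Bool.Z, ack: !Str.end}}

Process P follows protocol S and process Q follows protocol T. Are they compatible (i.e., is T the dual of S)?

?Unit ‖ !Unit  ✓
  !Int ‖ ?Int  ✓
    rec Z ‖ rec Z  ✓ (μ self-dual)
      ?Int ‖ !Int  ✓
        +{done,stop,ack} ‖ &{done,stop,ack}  ✓ label sets agree
          • done:
            +{stop,more} ‖ &{stop,more}  ✓ label sets agree
              • stop:
                &{stop,done,ok} ‖ +{stop,done,ok}  ✓ label sets agree
                  • stop:
                    +{ok,done} ‖ &{ok,done}  ✓ label sets agree
                      • ok:
                        Z ‖ Z  ✓
                      • done:
                        Z ‖ Z  ✓
                  • done:
                    !Int ‖ ?Int  ✓
                      Z ‖ Z  ✓
                  • ok:
                    !Unit ‖ ?Unit  ✓
                      Z ‖ Z  ✓
              • more:
                !Str ‖ ?Str  ✓
                  +{stop,ack,more} ‖ &{stop,ack,more}  ✓ label sets agree
                    • stop:
                      Z ‖ Z  ✓
                    • ack:
                      Z ‖ Z  ✓
                    • more:
                      Z ‖ Z  ✓
          • stop:
            !Bool ‖ ?Bool  ✓
              !Unit ‖ ?Unit  ✓
                &{done,stop,retry} ‖ +{done,stop,retry}  ✓ label sets agree
                  • done:
                    Z ‖ Z  ✓
                  • stop:
                    Z ‖ Z  ✓
                  • retry:
                    end ‖ end  ✓
          • ack:
            ?Int ‖ !Int  ✓
              &{more,ok,ack} ‖ +{more,ok,ack}  ✓ label sets agree
                • more:
                  ?Int ‖ !Int  ✓
                    end ‖ end  ✓
                • ok:
                  ?Bool ‖ !Bool  ✓
                    Z ‖ Z  ✓
                • ack:
                  ?Str ‖ !Str  ✓
                    end ‖ end  ✓

YES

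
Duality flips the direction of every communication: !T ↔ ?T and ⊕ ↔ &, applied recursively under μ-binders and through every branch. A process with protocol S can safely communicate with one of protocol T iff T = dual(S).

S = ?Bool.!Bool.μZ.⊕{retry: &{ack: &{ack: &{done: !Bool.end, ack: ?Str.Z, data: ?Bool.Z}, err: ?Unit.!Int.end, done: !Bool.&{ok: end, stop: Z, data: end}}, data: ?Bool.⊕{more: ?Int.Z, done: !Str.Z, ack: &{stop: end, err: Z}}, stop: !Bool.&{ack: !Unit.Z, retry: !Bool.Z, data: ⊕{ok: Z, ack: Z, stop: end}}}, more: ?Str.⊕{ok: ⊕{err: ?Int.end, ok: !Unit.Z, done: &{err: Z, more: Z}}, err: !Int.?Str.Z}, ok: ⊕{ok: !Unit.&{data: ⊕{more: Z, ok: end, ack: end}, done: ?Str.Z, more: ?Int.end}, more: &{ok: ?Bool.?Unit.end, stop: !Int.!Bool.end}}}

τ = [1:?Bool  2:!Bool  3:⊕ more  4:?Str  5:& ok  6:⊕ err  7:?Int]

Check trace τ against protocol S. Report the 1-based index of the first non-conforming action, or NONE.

[1] ?Bool  match  residual = !Bool.μZ.…
[2] !Bool  match  residual = μZ.…
[3] ⊕ more  match  residual = ?Str.⊕{ok: ⊕{err: ?Int.end, ok: !Unit.μZ.…, done: &{err: μZ.…, more: μZ.…}}, err: !Int.?Str.μZ.…}
[4] ?Str  match  residual = ⊕{ok: ⊕{err: ?Int.end, ok: !Unit.μZ.…, done: &{err: μZ.…, more: μZ.…}}, err: !Int.?Str.μZ.…}
[5] got & ok, protocol expects ⊕ ok or ⊕ err  ✗

5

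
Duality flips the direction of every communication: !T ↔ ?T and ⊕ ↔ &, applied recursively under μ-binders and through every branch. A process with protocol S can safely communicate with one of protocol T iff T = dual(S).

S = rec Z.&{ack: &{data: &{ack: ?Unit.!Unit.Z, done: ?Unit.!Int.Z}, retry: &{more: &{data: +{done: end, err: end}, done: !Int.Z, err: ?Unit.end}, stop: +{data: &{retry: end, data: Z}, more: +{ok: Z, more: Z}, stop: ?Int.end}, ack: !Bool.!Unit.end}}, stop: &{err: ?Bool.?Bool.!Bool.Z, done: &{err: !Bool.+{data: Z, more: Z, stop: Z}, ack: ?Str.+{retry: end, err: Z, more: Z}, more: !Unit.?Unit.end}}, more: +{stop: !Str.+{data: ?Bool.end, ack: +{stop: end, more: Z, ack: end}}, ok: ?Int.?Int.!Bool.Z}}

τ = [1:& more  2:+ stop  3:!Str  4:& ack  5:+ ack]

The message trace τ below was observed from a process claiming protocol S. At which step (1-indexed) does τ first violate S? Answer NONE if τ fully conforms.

@1 & more  ok  residual = +{stop: !Str.+{data: ?Bool.end, ack: +{stop: end, more: rec Z.…, ack: end}}, ok: ?Int.?Int.!Bool.rec Z.…}
@2 + stop  ok  residual = !Str.+{data: ?Bool.end, ack: +{stop: end, more: rec Z.…, ack: end}}
@3 !Str  ok  residual = +{data: ?Bool.end, ack: +{stop: end, more: rec Z.…, ack: end}}
@4 got & ack, protocol expects + data or + ack  ✗

4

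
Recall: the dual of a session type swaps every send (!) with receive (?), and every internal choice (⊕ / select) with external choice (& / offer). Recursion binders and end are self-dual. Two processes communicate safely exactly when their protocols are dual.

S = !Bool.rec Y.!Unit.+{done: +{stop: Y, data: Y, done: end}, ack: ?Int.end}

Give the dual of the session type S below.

?Bool.rec Y.?Unit.&{done: &{stop: Y, data: Y, done: end}, ack: !Int.end}

!Bool = ?Bool
  rec Y = rec Y  (binder kept)
    !Unit = ?Unit
      +{done,ack} = &{done,ack}  (internal→external)
        • done:
          +{stop,data,done} = &{stop,data,done}  (internal→external)
            • stop:
              Y ↦ Y
            • data:
              Y ↦ Y
            • done:
              end ↦ end
        • ack:
          ?Int = !Int
            end ↦ end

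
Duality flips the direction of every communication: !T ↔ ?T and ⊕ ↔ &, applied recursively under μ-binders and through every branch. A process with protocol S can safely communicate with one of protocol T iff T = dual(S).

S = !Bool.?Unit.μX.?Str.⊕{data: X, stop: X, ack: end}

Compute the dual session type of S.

!Bool ↦ ?Bool
  ?Unit ↦ !Unit
    μX ↦ μX  (binder kept)
      ?Str ↦ !Str
        ⊕{data,stop,ack} ↦ &{data,stop,ack}  (⊕→&)
          • data:
            X self-dual
          • stop:
            X self-dual
          • ack:
            end self-dual

?Bool.!Unit.μX.!Str.&{data: X, stop: X, ack: end}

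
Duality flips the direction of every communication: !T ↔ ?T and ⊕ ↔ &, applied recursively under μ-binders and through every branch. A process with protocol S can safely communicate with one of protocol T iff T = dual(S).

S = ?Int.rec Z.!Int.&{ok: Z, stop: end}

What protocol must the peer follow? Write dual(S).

!Int.rec Z.?Int.+{ok: Z, stop: end}

?Int = !Int
  rec Z = rec Z  (binder kept)
    !Int = ?Int
      &{ok,stop} = +{ok,stop}  (&→⊕)
        [ok]
          dual(Z) = Z
        [stop]
          dual(end) = end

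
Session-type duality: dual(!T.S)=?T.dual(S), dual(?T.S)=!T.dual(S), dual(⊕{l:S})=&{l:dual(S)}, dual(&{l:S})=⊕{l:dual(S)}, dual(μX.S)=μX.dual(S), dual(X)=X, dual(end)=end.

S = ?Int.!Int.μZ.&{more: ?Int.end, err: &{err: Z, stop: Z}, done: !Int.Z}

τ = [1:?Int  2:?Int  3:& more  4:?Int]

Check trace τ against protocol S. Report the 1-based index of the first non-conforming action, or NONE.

2

@1 ?Int  ok  residual = !Int.μZ.…
@2 got ?Int, protocol expects !Int  ✗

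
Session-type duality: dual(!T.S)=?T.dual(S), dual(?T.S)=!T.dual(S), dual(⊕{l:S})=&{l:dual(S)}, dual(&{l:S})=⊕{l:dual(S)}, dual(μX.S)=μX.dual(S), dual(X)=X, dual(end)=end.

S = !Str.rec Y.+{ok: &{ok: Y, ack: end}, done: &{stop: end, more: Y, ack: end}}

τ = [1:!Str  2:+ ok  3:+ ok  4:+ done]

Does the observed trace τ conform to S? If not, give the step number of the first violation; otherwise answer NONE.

@1 !Str  ✓  cont: rec Y.…
@2 + ok  ✓  cont: &{ok: rec Y.…, ack: end}
@3 got + ok, protocol expects & ok or & ack  ✗

3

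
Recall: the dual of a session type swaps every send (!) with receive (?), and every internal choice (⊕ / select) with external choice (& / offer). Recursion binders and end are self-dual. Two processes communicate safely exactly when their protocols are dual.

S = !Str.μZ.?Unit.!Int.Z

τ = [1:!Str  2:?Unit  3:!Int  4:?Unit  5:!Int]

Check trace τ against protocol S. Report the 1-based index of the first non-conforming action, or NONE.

NONE

[1] !Str  ✓  cont: μZ.…
[2] ?Unit  ✓  cont: !Int.μZ.…
[3] !Int  ✓  cont: μZ.…
[4] ?Unit  ✓  cont: !Int.μZ.…
[5] !Int  ✓  cont: μZ.…
τ conforms to S (length 5)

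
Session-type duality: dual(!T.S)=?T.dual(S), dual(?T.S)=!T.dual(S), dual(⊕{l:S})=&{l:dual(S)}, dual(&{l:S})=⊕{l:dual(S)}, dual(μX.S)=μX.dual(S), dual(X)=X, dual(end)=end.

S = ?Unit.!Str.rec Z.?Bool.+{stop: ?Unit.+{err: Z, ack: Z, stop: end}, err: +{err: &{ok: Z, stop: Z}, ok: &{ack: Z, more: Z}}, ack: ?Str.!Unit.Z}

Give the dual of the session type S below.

?Unit = !Unit
  !Str = ?Str
    rec Z = rec Z  (rec unchanged)
      ?Bool = !Bool
        +{stop,err,ack} = &{stop,err,ack}  (select→offer)
          • stop:
            ?Unit = !Unit
              +{err,ack,stop} = &{err,ack,stop}  (select→offer)
                • err:
                  Z self-dual
                • ack:
                  Z self-dual
                • stop:
                  end self-dual
          • err:
            +{err,ok} = &{err,ok}  (select→offer)
              • err:
                &{ok,stop} = +{ok,stop}  (&→⊕)
                  • ok:
                    Z self-dual
                  • stop:
                    Z self-dual
              • ok:
                &{ack,more} = +{ack,more}  (&→⊕)
                  • ack:
                    Z self-dual
                  • more:
                    Z self-dual
          • ack:
            ?Str = !Str
              !Unit = ?Unit
                Z self-dual

!Unit.?Str.rec Z.!Bool.&{stop: !Unit.&{err: Z, ack: Z, stop: end}, err: &{err: +{ok: Z, stop: Z}, ok: +{ack: Z, more: Z}}, ack: !Str.?Unit.Z}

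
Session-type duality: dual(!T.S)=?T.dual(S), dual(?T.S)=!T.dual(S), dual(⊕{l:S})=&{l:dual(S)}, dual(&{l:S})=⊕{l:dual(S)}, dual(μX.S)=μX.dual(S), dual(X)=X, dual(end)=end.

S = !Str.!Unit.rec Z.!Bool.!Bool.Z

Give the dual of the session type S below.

!Str → ?Str
  !Unit → ?Unit
    rec Z → rec Z  (rec unchanged)
      !Bool → ?Bool
        !Bool → ?Bool
          Z ↦ Z

?Str.?Unit.rec Z.?Bool.?Bool.Z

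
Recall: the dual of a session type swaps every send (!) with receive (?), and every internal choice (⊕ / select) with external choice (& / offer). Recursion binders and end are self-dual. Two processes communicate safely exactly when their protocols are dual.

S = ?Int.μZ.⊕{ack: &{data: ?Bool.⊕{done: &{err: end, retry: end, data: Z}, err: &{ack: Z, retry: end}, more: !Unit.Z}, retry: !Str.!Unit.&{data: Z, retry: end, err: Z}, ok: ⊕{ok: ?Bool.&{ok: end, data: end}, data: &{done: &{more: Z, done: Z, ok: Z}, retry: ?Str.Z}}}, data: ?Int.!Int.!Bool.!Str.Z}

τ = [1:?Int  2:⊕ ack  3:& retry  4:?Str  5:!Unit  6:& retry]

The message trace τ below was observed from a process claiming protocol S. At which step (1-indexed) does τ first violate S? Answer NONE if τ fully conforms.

4

step 1: ?Int  match  now at μZ.…
step 2: ⊕ ack  match  now at &{data: ?Bool.⊕{done: &{err: end, retry: end, data: μZ.…}, err: &{ack: μZ.…, retry: end}, more: !Unit.μZ.…}, retry: !Str.!Unit.&{data: μZ.…, retry: end, err: μZ.…}, ok: ⊕{ok: ?Bool.&{ok: end, data: end}, data: &{done: &{more: μZ.…, done: μZ.…, ok: μZ.…}, retry: ?Str.μZ.…}}}
step 3: & retry  match  now at !Str.!Unit.&{data: μZ.…, retry: end, err: μZ.…}
step 4: got ?Str, protocol expects !Str  ✗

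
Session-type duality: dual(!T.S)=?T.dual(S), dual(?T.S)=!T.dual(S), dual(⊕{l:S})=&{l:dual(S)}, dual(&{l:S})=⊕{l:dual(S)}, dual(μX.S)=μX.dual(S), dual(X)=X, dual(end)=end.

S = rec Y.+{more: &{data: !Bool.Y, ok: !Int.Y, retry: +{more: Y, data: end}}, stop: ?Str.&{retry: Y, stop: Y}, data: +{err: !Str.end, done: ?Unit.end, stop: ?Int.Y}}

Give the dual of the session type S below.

rec Y ↦ rec Y  (binder kept)
  +{more,stop,data} ↦ &{more,stop,data}  (⊕→&)
    [more]
      &{data,ok,retry} ↦ +{data,ok,retry}  (external→internal)
        [data]
          !Bool ↦ ?Bool
            Y self-dual
        [ok]
          !Int ↦ ?Int
            Y self-dual
        [retry]
          +{more,data} ↦ &{more,data}  (⊕→&)
            [more]
              Y self-dual
            [data]
              end self-dual
    [stop]
      ?Str ↦ !Str
        &{retry,stop} ↦ +{retry,stop}  (external→internal)
          [retry]
            Y self-dual
          [stop]
            Y self-dual
    [data]
      +{err,done,stop} ↦ &{err,done,stop}  (⊕→&)
        [err]
          !Str ↦ ?Str
            end self-dual
        [done]
          ?Unit ↦ !Unit
            end self-dual
        [stop]
          ?Int ↦ !Int
            Y self-dual

rec Y.&{more: +{data: ?Bool.Y, ok: ?Int.Y, retry: &{more: Y, data: end}}, stop: !Str.+{retry: Y, stop: Y}, data: &{err: ?Str.end, done: !Unit.end, stop: !Int.Y}}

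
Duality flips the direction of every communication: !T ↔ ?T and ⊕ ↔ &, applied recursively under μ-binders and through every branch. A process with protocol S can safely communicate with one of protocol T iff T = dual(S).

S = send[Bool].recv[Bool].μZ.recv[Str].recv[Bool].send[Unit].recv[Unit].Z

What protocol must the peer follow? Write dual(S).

recv[Bool].send[Bool].μZ.send[Str].send[Bool].recv[Unit].send[Unit].Z

send[Bool] ↦ recv[Bool]
  recv[Bool] ↦ send[Bool]
    μZ ↦ μZ  (μ self-dual)
      recv[Str] ↦ send[Str]
        recv[Bool] ↦ send[Bool]
          send[Unit] ↦ recv[Unit]
            recv[Unit] ↦ send[Unit]
              Z ↦ Z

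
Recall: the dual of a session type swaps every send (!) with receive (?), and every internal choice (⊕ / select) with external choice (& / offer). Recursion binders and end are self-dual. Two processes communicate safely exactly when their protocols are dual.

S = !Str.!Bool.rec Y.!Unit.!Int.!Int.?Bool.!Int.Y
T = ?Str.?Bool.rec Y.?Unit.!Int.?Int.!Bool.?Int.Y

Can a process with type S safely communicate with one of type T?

!Str ‖ ?Str  match
  !Bool ‖ ?Bool  match
    rec Y ‖ rec Y  match (binder kept)
      !Unit ‖ ?Unit  match
        !Int ‖ !Int  ✗ same direction on both sides — not dual

NO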